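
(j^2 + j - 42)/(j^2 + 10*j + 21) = (j - 6)/(j + 3)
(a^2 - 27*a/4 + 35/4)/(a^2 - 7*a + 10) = (a - 7/4)/(a - 2)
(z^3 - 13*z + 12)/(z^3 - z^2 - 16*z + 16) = (z - 3)/(z - 4)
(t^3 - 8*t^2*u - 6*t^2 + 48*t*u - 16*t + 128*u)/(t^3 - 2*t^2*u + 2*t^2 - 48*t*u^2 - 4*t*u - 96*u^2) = (t - 8)/(t + 6*u)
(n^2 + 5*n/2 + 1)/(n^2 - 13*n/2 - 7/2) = (n + 2)/(n - 7)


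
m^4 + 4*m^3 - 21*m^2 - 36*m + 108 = (m - 3)*(m - 2)*(m + 3)*(m + 6)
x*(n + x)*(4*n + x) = 4*n^2*x + 5*n*x^2 + x^3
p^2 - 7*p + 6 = (p - 6)*(p - 1)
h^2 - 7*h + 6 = (h - 6)*(h - 1)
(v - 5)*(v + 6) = v^2 + v - 30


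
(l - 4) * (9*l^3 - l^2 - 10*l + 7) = 9*l^4 - 37*l^3 - 6*l^2 + 47*l - 28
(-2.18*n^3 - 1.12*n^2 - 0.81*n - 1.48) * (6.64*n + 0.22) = -14.4752*n^4 - 7.9164*n^3 - 5.6248*n^2 - 10.0054*n - 0.3256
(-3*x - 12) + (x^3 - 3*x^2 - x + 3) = x^3 - 3*x^2 - 4*x - 9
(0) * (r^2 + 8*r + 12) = 0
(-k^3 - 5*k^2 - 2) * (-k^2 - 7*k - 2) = k^5 + 12*k^4 + 37*k^3 + 12*k^2 + 14*k + 4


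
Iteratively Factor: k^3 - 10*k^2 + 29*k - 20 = (k - 4)*(k^2 - 6*k + 5) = (k - 5)*(k - 4)*(k - 1)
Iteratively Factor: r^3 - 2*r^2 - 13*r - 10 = (r + 1)*(r^2 - 3*r - 10) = (r + 1)*(r + 2)*(r - 5)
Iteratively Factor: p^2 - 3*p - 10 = (p + 2)*(p - 5)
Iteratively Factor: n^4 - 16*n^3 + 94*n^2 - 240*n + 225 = (n - 3)*(n^3 - 13*n^2 + 55*n - 75) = (n - 5)*(n - 3)*(n^2 - 8*n + 15) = (n - 5)*(n - 3)^2*(n - 5)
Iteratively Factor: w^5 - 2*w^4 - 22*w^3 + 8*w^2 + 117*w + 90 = (w + 2)*(w^4 - 4*w^3 - 14*w^2 + 36*w + 45) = (w - 5)*(w + 2)*(w^3 + w^2 - 9*w - 9) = (w - 5)*(w + 2)*(w + 3)*(w^2 - 2*w - 3) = (w - 5)*(w + 1)*(w + 2)*(w + 3)*(w - 3)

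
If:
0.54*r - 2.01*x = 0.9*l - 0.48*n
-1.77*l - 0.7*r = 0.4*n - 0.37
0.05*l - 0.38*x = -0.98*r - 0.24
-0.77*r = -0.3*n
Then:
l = 0.86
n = -1.71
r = -0.66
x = -0.97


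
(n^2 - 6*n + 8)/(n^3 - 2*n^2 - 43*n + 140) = (n - 2)/(n^2 + 2*n - 35)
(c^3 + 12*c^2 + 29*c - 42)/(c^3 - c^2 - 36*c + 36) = (c + 7)/(c - 6)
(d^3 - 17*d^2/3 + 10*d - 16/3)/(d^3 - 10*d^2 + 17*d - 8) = (3*d^2 - 14*d + 16)/(3*(d^2 - 9*d + 8))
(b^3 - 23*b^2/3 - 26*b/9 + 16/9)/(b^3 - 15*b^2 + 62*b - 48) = (b^2 + b/3 - 2/9)/(b^2 - 7*b + 6)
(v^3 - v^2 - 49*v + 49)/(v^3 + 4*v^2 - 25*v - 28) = (v^2 - 8*v + 7)/(v^2 - 3*v - 4)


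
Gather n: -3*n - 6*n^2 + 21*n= -6*n^2 + 18*n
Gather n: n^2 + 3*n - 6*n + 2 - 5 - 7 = n^2 - 3*n - 10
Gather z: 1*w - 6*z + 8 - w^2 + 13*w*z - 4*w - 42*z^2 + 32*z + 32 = -w^2 - 3*w - 42*z^2 + z*(13*w + 26) + 40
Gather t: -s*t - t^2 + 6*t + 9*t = -t^2 + t*(15 - s)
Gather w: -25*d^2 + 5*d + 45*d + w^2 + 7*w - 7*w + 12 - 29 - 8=-25*d^2 + 50*d + w^2 - 25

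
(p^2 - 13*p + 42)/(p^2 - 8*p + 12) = (p - 7)/(p - 2)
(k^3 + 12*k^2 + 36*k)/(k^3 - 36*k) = (k + 6)/(k - 6)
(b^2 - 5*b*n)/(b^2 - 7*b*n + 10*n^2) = b/(b - 2*n)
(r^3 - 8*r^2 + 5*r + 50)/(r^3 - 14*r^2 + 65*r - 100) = (r + 2)/(r - 4)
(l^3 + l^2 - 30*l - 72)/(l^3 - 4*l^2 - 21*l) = (l^2 - 2*l - 24)/(l*(l - 7))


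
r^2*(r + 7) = r^3 + 7*r^2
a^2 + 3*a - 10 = (a - 2)*(a + 5)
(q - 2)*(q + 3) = q^2 + q - 6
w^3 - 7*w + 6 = (w - 2)*(w - 1)*(w + 3)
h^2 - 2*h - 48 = (h - 8)*(h + 6)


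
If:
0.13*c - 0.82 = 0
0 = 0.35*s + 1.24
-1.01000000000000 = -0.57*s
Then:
No Solution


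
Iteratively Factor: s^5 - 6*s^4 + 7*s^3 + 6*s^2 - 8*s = (s - 2)*(s^4 - 4*s^3 - s^2 + 4*s) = (s - 2)*(s - 1)*(s^3 - 3*s^2 - 4*s) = (s - 4)*(s - 2)*(s - 1)*(s^2 + s) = (s - 4)*(s - 2)*(s - 1)*(s + 1)*(s)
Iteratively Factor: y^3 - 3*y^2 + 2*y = (y)*(y^2 - 3*y + 2) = y*(y - 2)*(y - 1)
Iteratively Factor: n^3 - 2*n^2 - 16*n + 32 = (n - 2)*(n^2 - 16) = (n - 2)*(n + 4)*(n - 4)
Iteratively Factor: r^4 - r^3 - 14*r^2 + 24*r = (r - 2)*(r^3 + r^2 - 12*r) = (r - 2)*(r + 4)*(r^2 - 3*r) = (r - 3)*(r - 2)*(r + 4)*(r)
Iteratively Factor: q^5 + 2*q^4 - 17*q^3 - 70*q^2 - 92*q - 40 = (q + 1)*(q^4 + q^3 - 18*q^2 - 52*q - 40) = (q + 1)*(q + 2)*(q^3 - q^2 - 16*q - 20) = (q - 5)*(q + 1)*(q + 2)*(q^2 + 4*q + 4) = (q - 5)*(q + 1)*(q + 2)^2*(q + 2)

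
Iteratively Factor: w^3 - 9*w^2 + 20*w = (w - 5)*(w^2 - 4*w) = (w - 5)*(w - 4)*(w)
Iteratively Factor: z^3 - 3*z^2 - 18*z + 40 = (z + 4)*(z^2 - 7*z + 10) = (z - 5)*(z + 4)*(z - 2)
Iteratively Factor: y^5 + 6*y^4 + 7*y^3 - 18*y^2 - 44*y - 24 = (y + 2)*(y^4 + 4*y^3 - y^2 - 16*y - 12) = (y + 2)^2*(y^3 + 2*y^2 - 5*y - 6) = (y - 2)*(y + 2)^2*(y^2 + 4*y + 3) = (y - 2)*(y + 2)^2*(y + 3)*(y + 1)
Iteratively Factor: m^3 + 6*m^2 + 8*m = (m + 2)*(m^2 + 4*m) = (m + 2)*(m + 4)*(m)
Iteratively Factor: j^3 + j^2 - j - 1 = (j + 1)*(j^2 - 1) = (j - 1)*(j + 1)*(j + 1)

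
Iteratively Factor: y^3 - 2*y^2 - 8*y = (y - 4)*(y^2 + 2*y) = y*(y - 4)*(y + 2)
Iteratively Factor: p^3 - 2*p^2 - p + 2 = (p + 1)*(p^2 - 3*p + 2) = (p - 2)*(p + 1)*(p - 1)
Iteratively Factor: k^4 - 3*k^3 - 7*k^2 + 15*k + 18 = (k + 1)*(k^3 - 4*k^2 - 3*k + 18) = (k + 1)*(k + 2)*(k^2 - 6*k + 9) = (k - 3)*(k + 1)*(k + 2)*(k - 3)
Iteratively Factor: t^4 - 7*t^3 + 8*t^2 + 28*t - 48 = (t - 3)*(t^3 - 4*t^2 - 4*t + 16) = (t - 3)*(t - 2)*(t^2 - 2*t - 8) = (t - 4)*(t - 3)*(t - 2)*(t + 2)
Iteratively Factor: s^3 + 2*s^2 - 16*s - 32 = (s + 4)*(s^2 - 2*s - 8) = (s - 4)*(s + 4)*(s + 2)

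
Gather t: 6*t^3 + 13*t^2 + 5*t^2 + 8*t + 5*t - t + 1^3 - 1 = 6*t^3 + 18*t^2 + 12*t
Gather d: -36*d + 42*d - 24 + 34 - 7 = 6*d + 3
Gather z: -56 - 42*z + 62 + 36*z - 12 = -6*z - 6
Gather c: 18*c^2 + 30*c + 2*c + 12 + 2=18*c^2 + 32*c + 14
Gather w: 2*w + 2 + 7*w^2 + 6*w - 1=7*w^2 + 8*w + 1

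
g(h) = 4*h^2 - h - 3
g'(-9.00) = -73.00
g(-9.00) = 330.00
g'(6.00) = 47.00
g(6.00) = 135.00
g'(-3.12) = -25.96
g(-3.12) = 39.06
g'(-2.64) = -22.12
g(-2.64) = 27.52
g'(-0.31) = -3.48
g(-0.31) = -2.31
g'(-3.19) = -26.52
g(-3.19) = 40.89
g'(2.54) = 19.32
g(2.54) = 20.27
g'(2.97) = 22.76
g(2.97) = 29.31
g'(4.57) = 35.56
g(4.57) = 75.97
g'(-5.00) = -41.00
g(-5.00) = 102.00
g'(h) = 8*h - 1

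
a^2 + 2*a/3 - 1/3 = (a - 1/3)*(a + 1)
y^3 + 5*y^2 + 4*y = y*(y + 1)*(y + 4)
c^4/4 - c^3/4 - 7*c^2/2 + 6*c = c*(c/4 + 1)*(c - 3)*(c - 2)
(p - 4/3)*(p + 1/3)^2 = p^3 - 2*p^2/3 - 7*p/9 - 4/27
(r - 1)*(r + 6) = r^2 + 5*r - 6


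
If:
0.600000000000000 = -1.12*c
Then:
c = -0.54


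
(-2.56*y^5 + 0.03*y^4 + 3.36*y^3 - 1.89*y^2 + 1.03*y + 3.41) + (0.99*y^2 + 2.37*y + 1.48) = -2.56*y^5 + 0.03*y^4 + 3.36*y^3 - 0.9*y^2 + 3.4*y + 4.89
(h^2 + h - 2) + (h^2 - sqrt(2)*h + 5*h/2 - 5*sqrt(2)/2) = 2*h^2 - sqrt(2)*h + 7*h/2 - 5*sqrt(2)/2 - 2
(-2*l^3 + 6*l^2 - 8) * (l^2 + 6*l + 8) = -2*l^5 - 6*l^4 + 20*l^3 + 40*l^2 - 48*l - 64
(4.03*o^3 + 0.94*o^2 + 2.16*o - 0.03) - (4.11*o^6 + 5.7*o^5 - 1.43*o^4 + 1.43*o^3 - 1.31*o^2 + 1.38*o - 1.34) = -4.11*o^6 - 5.7*o^5 + 1.43*o^4 + 2.6*o^3 + 2.25*o^2 + 0.78*o + 1.31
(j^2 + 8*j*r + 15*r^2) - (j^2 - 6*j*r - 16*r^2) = 14*j*r + 31*r^2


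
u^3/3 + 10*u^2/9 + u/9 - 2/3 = (u/3 + 1)*(u - 2/3)*(u + 1)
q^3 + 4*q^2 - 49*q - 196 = (q - 7)*(q + 4)*(q + 7)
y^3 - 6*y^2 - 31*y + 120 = (y - 8)*(y - 3)*(y + 5)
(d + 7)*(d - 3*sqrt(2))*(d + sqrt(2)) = d^3 - 2*sqrt(2)*d^2 + 7*d^2 - 14*sqrt(2)*d - 6*d - 42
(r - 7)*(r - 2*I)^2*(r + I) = r^4 - 7*r^3 - 3*I*r^3 + 21*I*r^2 - 4*I*r + 28*I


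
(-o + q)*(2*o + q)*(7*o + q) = -14*o^3 + 5*o^2*q + 8*o*q^2 + q^3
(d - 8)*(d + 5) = d^2 - 3*d - 40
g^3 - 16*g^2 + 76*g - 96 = (g - 8)*(g - 6)*(g - 2)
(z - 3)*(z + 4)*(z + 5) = z^3 + 6*z^2 - 7*z - 60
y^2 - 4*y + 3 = (y - 3)*(y - 1)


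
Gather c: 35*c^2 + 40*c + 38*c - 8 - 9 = 35*c^2 + 78*c - 17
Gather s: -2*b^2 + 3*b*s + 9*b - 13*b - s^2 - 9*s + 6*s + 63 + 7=-2*b^2 - 4*b - s^2 + s*(3*b - 3) + 70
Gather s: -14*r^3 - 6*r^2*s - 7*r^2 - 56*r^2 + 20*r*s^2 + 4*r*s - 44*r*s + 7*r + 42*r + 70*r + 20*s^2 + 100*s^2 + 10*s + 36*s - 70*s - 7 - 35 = -14*r^3 - 63*r^2 + 119*r + s^2*(20*r + 120) + s*(-6*r^2 - 40*r - 24) - 42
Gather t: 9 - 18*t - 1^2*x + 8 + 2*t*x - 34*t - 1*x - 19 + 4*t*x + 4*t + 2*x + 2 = t*(6*x - 48)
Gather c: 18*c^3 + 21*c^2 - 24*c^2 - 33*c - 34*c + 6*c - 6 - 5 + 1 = 18*c^3 - 3*c^2 - 61*c - 10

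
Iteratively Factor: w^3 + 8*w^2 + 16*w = (w + 4)*(w^2 + 4*w) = w*(w + 4)*(w + 4)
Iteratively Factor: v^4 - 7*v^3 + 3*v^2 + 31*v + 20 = (v + 1)*(v^3 - 8*v^2 + 11*v + 20) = (v + 1)^2*(v^2 - 9*v + 20) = (v - 4)*(v + 1)^2*(v - 5)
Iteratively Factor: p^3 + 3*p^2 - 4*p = (p)*(p^2 + 3*p - 4) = p*(p + 4)*(p - 1)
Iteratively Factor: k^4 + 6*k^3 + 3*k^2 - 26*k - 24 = (k - 2)*(k^3 + 8*k^2 + 19*k + 12) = (k - 2)*(k + 1)*(k^2 + 7*k + 12) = (k - 2)*(k + 1)*(k + 4)*(k + 3)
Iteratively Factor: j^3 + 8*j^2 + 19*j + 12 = (j + 3)*(j^2 + 5*j + 4) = (j + 3)*(j + 4)*(j + 1)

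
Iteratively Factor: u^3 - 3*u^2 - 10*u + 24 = (u + 3)*(u^2 - 6*u + 8) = (u - 2)*(u + 3)*(u - 4)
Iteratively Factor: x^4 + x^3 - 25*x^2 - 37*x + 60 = (x - 5)*(x^3 + 6*x^2 + 5*x - 12) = (x - 5)*(x + 4)*(x^2 + 2*x - 3) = (x - 5)*(x - 1)*(x + 4)*(x + 3)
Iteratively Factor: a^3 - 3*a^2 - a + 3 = (a - 3)*(a^2 - 1) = (a - 3)*(a + 1)*(a - 1)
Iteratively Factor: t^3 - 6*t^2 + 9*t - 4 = (t - 1)*(t^2 - 5*t + 4) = (t - 4)*(t - 1)*(t - 1)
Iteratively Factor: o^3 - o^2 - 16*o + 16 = (o - 4)*(o^2 + 3*o - 4) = (o - 4)*(o + 4)*(o - 1)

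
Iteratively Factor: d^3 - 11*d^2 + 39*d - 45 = (d - 3)*(d^2 - 8*d + 15) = (d - 5)*(d - 3)*(d - 3)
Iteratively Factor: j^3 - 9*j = (j)*(j^2 - 9) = j*(j - 3)*(j + 3)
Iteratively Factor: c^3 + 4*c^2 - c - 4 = (c - 1)*(c^2 + 5*c + 4) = (c - 1)*(c + 4)*(c + 1)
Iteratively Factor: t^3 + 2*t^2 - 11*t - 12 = (t - 3)*(t^2 + 5*t + 4) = (t - 3)*(t + 1)*(t + 4)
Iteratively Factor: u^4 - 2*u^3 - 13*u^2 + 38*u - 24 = (u - 1)*(u^3 - u^2 - 14*u + 24) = (u - 2)*(u - 1)*(u^2 + u - 12) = (u - 3)*(u - 2)*(u - 1)*(u + 4)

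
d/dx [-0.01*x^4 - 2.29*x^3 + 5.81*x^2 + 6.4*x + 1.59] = -0.04*x^3 - 6.87*x^2 + 11.62*x + 6.4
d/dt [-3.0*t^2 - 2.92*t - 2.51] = -6.0*t - 2.92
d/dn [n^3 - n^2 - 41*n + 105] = 3*n^2 - 2*n - 41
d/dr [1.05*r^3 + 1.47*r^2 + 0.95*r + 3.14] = 3.15*r^2 + 2.94*r + 0.95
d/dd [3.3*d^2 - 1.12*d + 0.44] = 6.6*d - 1.12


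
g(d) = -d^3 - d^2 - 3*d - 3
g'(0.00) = -3.00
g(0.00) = -3.00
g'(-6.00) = -99.00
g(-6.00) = 195.00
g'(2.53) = -27.26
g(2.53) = -33.19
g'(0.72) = -6.00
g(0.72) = -6.05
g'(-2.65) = -18.77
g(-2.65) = 16.54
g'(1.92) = -17.90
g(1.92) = -19.52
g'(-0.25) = -2.69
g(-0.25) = -2.30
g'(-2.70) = -19.47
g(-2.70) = 17.49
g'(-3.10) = -25.63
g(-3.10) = 26.48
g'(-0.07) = -2.87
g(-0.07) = -2.79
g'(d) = -3*d^2 - 2*d - 3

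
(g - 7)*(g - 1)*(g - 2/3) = g^3 - 26*g^2/3 + 37*g/3 - 14/3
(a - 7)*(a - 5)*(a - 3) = a^3 - 15*a^2 + 71*a - 105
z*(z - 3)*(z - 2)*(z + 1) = z^4 - 4*z^3 + z^2 + 6*z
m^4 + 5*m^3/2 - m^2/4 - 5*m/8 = m*(m - 1/2)*(m + 1/2)*(m + 5/2)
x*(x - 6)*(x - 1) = x^3 - 7*x^2 + 6*x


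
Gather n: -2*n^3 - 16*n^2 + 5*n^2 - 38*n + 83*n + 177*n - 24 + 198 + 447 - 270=-2*n^3 - 11*n^2 + 222*n + 351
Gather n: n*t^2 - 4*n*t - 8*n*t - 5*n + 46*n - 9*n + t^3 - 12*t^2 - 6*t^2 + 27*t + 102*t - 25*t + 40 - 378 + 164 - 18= n*(t^2 - 12*t + 32) + t^3 - 18*t^2 + 104*t - 192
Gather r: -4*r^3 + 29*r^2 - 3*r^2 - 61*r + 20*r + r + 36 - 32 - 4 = -4*r^3 + 26*r^2 - 40*r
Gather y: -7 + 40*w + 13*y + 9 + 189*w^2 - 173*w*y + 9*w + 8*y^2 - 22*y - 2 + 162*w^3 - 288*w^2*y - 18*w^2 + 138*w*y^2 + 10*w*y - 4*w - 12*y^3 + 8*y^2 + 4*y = 162*w^3 + 171*w^2 + 45*w - 12*y^3 + y^2*(138*w + 16) + y*(-288*w^2 - 163*w - 5)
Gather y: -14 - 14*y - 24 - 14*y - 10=-28*y - 48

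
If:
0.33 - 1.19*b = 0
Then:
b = 0.28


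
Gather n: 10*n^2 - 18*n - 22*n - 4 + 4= 10*n^2 - 40*n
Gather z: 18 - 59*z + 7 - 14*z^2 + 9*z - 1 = -14*z^2 - 50*z + 24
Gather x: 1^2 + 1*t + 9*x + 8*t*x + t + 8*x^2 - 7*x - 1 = 2*t + 8*x^2 + x*(8*t + 2)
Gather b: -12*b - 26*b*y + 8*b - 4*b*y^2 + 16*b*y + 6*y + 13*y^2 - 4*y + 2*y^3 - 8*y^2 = b*(-4*y^2 - 10*y - 4) + 2*y^3 + 5*y^2 + 2*y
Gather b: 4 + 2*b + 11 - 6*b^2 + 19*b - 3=-6*b^2 + 21*b + 12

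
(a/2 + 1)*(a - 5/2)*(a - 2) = a^3/2 - 5*a^2/4 - 2*a + 5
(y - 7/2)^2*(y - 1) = y^3 - 8*y^2 + 77*y/4 - 49/4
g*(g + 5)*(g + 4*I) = g^3 + 5*g^2 + 4*I*g^2 + 20*I*g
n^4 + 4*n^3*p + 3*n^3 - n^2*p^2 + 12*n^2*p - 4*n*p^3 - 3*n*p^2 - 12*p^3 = (n + 3)*(n - p)*(n + p)*(n + 4*p)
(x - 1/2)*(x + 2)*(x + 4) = x^3 + 11*x^2/2 + 5*x - 4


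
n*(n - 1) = n^2 - n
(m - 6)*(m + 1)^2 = m^3 - 4*m^2 - 11*m - 6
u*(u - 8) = u^2 - 8*u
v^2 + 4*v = v*(v + 4)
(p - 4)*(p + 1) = p^2 - 3*p - 4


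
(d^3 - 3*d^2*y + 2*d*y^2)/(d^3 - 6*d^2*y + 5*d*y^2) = (-d + 2*y)/(-d + 5*y)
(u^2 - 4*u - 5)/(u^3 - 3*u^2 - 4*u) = (u - 5)/(u*(u - 4))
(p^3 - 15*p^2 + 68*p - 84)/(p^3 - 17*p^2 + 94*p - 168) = (p - 2)/(p - 4)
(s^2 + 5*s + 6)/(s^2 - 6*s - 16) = (s + 3)/(s - 8)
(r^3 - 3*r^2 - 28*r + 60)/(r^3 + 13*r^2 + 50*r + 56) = (r^3 - 3*r^2 - 28*r + 60)/(r^3 + 13*r^2 + 50*r + 56)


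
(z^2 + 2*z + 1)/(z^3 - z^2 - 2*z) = (z + 1)/(z*(z - 2))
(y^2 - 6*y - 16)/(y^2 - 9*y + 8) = (y + 2)/(y - 1)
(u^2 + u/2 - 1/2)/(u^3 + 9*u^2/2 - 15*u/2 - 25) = (2*u^2 + u - 1)/(2*u^3 + 9*u^2 - 15*u - 50)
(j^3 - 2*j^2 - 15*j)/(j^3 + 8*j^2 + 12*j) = (j^2 - 2*j - 15)/(j^2 + 8*j + 12)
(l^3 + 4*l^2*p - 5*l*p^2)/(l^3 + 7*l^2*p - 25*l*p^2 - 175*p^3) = l*(-l + p)/(-l^2 - 2*l*p + 35*p^2)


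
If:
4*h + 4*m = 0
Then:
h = -m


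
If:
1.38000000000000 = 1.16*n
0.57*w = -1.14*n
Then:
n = 1.19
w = -2.38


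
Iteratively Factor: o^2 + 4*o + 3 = (o + 3)*(o + 1)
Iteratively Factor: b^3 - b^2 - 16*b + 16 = (b - 4)*(b^2 + 3*b - 4) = (b - 4)*(b + 4)*(b - 1)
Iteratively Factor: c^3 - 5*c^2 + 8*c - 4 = (c - 1)*(c^2 - 4*c + 4) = (c - 2)*(c - 1)*(c - 2)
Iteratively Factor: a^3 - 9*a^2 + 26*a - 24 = (a - 3)*(a^2 - 6*a + 8) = (a - 3)*(a - 2)*(a - 4)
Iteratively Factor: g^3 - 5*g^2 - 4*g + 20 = (g - 2)*(g^2 - 3*g - 10) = (g - 5)*(g - 2)*(g + 2)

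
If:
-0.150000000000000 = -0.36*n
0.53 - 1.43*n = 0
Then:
No Solution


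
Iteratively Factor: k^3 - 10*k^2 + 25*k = (k - 5)*(k^2 - 5*k) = (k - 5)^2*(k)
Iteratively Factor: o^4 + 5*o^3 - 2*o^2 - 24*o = (o + 4)*(o^3 + o^2 - 6*o) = o*(o + 4)*(o^2 + o - 6) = o*(o + 3)*(o + 4)*(o - 2)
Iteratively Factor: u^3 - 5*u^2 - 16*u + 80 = (u - 5)*(u^2 - 16) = (u - 5)*(u + 4)*(u - 4)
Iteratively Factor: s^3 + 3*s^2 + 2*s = (s + 2)*(s^2 + s) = s*(s + 2)*(s + 1)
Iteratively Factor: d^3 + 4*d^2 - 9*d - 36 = (d + 4)*(d^2 - 9) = (d - 3)*(d + 4)*(d + 3)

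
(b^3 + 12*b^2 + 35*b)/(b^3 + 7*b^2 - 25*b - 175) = b/(b - 5)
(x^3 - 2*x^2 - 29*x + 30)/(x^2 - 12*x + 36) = (x^2 + 4*x - 5)/(x - 6)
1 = 1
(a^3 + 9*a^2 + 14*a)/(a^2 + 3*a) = (a^2 + 9*a + 14)/(a + 3)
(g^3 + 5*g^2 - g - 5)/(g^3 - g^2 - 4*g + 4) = (g^2 + 6*g + 5)/(g^2 - 4)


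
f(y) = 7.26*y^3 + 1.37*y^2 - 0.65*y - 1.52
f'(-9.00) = 1738.87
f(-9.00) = -5177.24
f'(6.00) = 799.87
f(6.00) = 1612.06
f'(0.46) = 5.22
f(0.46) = -0.82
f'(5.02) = 561.97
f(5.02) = 948.18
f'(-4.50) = 428.06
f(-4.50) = -632.42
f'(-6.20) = 819.59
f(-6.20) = -1675.09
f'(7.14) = 1129.25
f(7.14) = 2706.28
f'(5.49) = 670.84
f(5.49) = 1237.51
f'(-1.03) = 19.63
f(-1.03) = -7.33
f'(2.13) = 104.00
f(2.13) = 73.47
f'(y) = 21.78*y^2 + 2.74*y - 0.65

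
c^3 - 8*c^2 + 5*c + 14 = (c - 7)*(c - 2)*(c + 1)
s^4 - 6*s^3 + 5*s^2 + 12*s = s*(s - 4)*(s - 3)*(s + 1)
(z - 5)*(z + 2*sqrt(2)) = z^2 - 5*z + 2*sqrt(2)*z - 10*sqrt(2)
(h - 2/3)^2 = h^2 - 4*h/3 + 4/9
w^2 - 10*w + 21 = (w - 7)*(w - 3)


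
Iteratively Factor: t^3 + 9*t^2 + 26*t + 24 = (t + 4)*(t^2 + 5*t + 6) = (t + 2)*(t + 4)*(t + 3)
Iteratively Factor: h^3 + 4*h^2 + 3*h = (h)*(h^2 + 4*h + 3) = h*(h + 3)*(h + 1)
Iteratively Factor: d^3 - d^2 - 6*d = (d)*(d^2 - d - 6) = d*(d - 3)*(d + 2)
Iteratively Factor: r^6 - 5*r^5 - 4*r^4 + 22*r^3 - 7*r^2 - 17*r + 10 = (r - 5)*(r^5 - 4*r^3 + 2*r^2 + 3*r - 2) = (r - 5)*(r - 1)*(r^4 + r^3 - 3*r^2 - r + 2) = (r - 5)*(r - 1)*(r + 1)*(r^3 - 3*r + 2) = (r - 5)*(r - 1)^2*(r + 1)*(r^2 + r - 2) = (r - 5)*(r - 1)^3*(r + 1)*(r + 2)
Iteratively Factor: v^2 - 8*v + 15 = (v - 5)*(v - 3)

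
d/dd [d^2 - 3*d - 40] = 2*d - 3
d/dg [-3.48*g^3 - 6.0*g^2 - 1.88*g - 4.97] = -10.44*g^2 - 12.0*g - 1.88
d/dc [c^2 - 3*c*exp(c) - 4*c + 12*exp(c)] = -3*c*exp(c) + 2*c + 9*exp(c) - 4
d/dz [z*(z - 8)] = 2*z - 8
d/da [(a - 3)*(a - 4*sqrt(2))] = 2*a - 4*sqrt(2) - 3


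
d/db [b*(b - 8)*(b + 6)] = 3*b^2 - 4*b - 48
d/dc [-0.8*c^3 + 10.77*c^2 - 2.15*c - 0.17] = -2.4*c^2 + 21.54*c - 2.15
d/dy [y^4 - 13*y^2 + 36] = 4*y^3 - 26*y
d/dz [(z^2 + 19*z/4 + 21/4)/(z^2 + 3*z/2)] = (-26*z^2 - 84*z - 63)/(2*z^2*(4*z^2 + 12*z + 9))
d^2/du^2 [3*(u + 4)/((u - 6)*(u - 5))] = 6*(u^3 + 12*u^2 - 222*u + 694)/(u^6 - 33*u^5 + 453*u^4 - 3311*u^3 + 13590*u^2 - 29700*u + 27000)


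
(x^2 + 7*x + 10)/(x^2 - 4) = (x + 5)/(x - 2)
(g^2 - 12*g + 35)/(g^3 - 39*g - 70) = (g - 5)/(g^2 + 7*g + 10)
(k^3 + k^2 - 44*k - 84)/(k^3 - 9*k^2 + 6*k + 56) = (k + 6)/(k - 4)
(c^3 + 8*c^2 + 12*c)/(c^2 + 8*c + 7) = c*(c^2 + 8*c + 12)/(c^2 + 8*c + 7)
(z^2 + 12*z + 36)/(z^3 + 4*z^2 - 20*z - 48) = (z + 6)/(z^2 - 2*z - 8)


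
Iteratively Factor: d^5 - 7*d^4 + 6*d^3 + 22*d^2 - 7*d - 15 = (d - 5)*(d^4 - 2*d^3 - 4*d^2 + 2*d + 3) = (d - 5)*(d - 3)*(d^3 + d^2 - d - 1) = (d - 5)*(d - 3)*(d - 1)*(d^2 + 2*d + 1) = (d - 5)*(d - 3)*(d - 1)*(d + 1)*(d + 1)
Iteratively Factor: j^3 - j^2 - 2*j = (j)*(j^2 - j - 2) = j*(j - 2)*(j + 1)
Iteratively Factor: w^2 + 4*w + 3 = (w + 3)*(w + 1)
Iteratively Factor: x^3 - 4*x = (x - 2)*(x^2 + 2*x) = (x - 2)*(x + 2)*(x)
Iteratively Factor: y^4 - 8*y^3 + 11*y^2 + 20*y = (y - 5)*(y^3 - 3*y^2 - 4*y) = y*(y - 5)*(y^2 - 3*y - 4) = y*(y - 5)*(y - 4)*(y + 1)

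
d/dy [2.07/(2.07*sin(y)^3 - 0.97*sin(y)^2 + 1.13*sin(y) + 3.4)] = (-12.8547*sin(y)^2 + 4.0158*sin(y) - 2.3391)*cos(y)/(2.07*sin(y)^3 - 0.97*sin(y)^2 + 1.13*sin(y) + 3.4)^2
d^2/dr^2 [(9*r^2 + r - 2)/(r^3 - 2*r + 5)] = 2*(9*r^6 + 3*r^5 + 42*r^4 - 313*r^3 - 18*r^2 + 30*r + 227)/(r^9 - 6*r^7 + 15*r^6 + 12*r^5 - 60*r^4 + 67*r^3 + 60*r^2 - 150*r + 125)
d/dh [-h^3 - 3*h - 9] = -3*h^2 - 3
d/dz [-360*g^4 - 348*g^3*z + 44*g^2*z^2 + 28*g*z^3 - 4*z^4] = -348*g^3 + 88*g^2*z + 84*g*z^2 - 16*z^3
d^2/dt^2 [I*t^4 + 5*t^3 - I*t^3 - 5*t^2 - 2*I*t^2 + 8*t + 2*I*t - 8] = 12*I*t^2 + 6*t*(5 - I) - 10 - 4*I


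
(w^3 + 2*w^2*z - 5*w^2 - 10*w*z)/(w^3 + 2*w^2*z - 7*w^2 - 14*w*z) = (w - 5)/(w - 7)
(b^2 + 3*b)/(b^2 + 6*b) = (b + 3)/(b + 6)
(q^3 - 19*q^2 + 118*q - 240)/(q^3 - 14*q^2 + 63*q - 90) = (q - 8)/(q - 3)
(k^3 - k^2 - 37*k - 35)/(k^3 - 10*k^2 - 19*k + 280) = (k + 1)/(k - 8)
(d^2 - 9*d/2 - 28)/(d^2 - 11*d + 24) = (d + 7/2)/(d - 3)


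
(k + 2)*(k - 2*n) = k^2 - 2*k*n + 2*k - 4*n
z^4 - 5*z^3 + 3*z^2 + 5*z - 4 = (z - 4)*(z - 1)^2*(z + 1)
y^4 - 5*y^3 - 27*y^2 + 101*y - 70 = (y - 7)*(y - 2)*(y - 1)*(y + 5)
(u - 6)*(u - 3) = u^2 - 9*u + 18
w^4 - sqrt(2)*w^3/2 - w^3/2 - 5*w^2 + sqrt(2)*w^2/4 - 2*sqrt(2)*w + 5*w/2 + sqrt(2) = (w - 1/2)*(w - 2*sqrt(2))*(w + sqrt(2)/2)*(w + sqrt(2))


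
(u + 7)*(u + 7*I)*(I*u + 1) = I*u^3 - 6*u^2 + 7*I*u^2 - 42*u + 7*I*u + 49*I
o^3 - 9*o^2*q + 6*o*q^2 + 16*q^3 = (o - 8*q)*(o - 2*q)*(o + q)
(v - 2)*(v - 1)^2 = v^3 - 4*v^2 + 5*v - 2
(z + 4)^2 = z^2 + 8*z + 16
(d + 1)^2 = d^2 + 2*d + 1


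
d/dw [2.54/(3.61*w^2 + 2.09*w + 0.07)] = (-18.3388*w - 5.3086)/(3.61*w^2 + 2.09*w + 0.07)^2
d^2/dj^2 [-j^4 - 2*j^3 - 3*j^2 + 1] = -12*j^2 - 12*j - 6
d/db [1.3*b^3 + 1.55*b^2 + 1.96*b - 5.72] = 3.9*b^2 + 3.1*b + 1.96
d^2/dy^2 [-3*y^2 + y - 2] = -6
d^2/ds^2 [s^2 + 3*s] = 2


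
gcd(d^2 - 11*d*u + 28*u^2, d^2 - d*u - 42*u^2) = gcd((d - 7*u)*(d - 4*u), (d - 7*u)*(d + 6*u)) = -d + 7*u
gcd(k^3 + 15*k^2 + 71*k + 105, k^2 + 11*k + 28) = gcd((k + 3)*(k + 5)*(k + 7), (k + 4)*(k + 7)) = k + 7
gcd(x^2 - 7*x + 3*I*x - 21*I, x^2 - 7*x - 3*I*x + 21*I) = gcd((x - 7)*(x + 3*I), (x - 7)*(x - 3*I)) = x - 7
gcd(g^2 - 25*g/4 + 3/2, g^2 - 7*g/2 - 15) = g - 6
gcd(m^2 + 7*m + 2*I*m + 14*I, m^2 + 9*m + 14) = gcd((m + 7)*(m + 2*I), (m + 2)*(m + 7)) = m + 7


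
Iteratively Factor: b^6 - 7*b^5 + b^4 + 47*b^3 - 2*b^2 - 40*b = (b - 4)*(b^5 - 3*b^4 - 11*b^3 + 3*b^2 + 10*b) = (b - 4)*(b + 1)*(b^4 - 4*b^3 - 7*b^2 + 10*b) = (b - 4)*(b - 1)*(b + 1)*(b^3 - 3*b^2 - 10*b) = (b - 4)*(b - 1)*(b + 1)*(b + 2)*(b^2 - 5*b) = b*(b - 4)*(b - 1)*(b + 1)*(b + 2)*(b - 5)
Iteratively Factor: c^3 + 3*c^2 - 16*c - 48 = (c + 4)*(c^2 - c - 12) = (c + 3)*(c + 4)*(c - 4)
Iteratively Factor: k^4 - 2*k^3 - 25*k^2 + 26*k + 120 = (k - 3)*(k^3 + k^2 - 22*k - 40) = (k - 5)*(k - 3)*(k^2 + 6*k + 8) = (k - 5)*(k - 3)*(k + 2)*(k + 4)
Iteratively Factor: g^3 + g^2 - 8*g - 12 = (g + 2)*(g^2 - g - 6) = (g + 2)^2*(g - 3)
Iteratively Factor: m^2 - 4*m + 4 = (m - 2)*(m - 2)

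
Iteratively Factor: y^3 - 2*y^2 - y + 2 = (y - 2)*(y^2 - 1) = (y - 2)*(y - 1)*(y + 1)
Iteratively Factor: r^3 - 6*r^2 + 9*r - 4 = (r - 1)*(r^2 - 5*r + 4) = (r - 1)^2*(r - 4)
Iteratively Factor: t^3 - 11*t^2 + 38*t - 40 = (t - 2)*(t^2 - 9*t + 20) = (t - 4)*(t - 2)*(t - 5)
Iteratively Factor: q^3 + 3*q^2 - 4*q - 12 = (q - 2)*(q^2 + 5*q + 6) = (q - 2)*(q + 3)*(q + 2)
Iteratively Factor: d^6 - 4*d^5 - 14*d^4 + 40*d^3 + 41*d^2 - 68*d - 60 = (d - 2)*(d^5 - 2*d^4 - 18*d^3 + 4*d^2 + 49*d + 30) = (d - 2)^2*(d^4 - 18*d^2 - 32*d - 15) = (d - 2)^2*(d + 1)*(d^3 - d^2 - 17*d - 15) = (d - 2)^2*(d + 1)^2*(d^2 - 2*d - 15) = (d - 2)^2*(d + 1)^2*(d + 3)*(d - 5)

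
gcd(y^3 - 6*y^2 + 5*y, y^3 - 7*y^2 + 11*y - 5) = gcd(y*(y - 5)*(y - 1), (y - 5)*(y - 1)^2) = y^2 - 6*y + 5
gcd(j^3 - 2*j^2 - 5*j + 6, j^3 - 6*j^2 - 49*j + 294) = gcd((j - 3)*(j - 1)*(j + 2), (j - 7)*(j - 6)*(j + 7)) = 1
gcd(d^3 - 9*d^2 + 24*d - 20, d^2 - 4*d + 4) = d^2 - 4*d + 4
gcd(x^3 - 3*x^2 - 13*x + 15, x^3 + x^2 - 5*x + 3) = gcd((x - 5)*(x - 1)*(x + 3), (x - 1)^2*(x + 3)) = x^2 + 2*x - 3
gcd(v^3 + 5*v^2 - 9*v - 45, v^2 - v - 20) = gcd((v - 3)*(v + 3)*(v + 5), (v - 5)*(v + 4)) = 1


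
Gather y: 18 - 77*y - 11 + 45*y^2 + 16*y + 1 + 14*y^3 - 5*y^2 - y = 14*y^3 + 40*y^2 - 62*y + 8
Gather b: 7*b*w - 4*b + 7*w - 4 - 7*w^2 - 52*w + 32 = b*(7*w - 4) - 7*w^2 - 45*w + 28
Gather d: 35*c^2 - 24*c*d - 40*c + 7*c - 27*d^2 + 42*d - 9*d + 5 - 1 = 35*c^2 - 33*c - 27*d^2 + d*(33 - 24*c) + 4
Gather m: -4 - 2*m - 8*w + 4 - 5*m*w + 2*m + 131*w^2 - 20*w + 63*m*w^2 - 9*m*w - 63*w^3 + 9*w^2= m*(63*w^2 - 14*w) - 63*w^3 + 140*w^2 - 28*w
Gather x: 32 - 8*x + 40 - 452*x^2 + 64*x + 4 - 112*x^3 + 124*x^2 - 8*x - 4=-112*x^3 - 328*x^2 + 48*x + 72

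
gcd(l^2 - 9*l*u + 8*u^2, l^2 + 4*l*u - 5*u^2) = -l + u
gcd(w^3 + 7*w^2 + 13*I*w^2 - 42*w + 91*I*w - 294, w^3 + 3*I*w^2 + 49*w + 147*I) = w + 7*I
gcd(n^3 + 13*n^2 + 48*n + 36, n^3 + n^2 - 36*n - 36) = n^2 + 7*n + 6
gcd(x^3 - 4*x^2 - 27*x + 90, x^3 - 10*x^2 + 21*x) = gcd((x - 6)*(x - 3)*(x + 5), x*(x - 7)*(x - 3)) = x - 3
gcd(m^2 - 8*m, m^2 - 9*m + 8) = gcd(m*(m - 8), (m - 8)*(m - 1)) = m - 8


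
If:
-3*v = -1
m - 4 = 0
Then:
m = 4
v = 1/3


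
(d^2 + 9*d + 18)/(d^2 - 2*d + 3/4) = 4*(d^2 + 9*d + 18)/(4*d^2 - 8*d + 3)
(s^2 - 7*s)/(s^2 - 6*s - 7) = s/(s + 1)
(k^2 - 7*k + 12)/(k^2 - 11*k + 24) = (k - 4)/(k - 8)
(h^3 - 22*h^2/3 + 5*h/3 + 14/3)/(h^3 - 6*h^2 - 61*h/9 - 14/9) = 3*(h - 1)/(3*h + 1)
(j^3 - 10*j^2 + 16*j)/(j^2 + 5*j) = (j^2 - 10*j + 16)/(j + 5)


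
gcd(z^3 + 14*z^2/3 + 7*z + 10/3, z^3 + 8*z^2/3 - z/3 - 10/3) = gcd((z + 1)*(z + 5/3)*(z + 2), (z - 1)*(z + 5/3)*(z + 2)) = z^2 + 11*z/3 + 10/3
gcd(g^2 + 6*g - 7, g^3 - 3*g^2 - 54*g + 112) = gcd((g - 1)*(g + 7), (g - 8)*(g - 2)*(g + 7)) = g + 7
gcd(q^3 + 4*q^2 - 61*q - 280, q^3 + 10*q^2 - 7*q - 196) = q + 7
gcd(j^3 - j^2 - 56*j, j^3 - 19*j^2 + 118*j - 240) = j - 8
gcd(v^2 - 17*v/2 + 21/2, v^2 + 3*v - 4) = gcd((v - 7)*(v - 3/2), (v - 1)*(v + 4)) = 1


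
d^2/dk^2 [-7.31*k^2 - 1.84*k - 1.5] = -14.6200000000000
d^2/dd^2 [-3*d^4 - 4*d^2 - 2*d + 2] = -36*d^2 - 8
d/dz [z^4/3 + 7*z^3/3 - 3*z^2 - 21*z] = 4*z^3/3 + 7*z^2 - 6*z - 21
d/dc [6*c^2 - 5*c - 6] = 12*c - 5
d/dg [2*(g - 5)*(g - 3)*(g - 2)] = 6*g^2 - 40*g + 62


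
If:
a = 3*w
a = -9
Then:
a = -9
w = -3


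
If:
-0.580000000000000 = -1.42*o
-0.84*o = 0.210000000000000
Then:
No Solution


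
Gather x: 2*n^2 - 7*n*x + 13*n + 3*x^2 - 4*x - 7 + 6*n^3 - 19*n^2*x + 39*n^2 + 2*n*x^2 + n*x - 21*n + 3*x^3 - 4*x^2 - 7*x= 6*n^3 + 41*n^2 - 8*n + 3*x^3 + x^2*(2*n - 1) + x*(-19*n^2 - 6*n - 11) - 7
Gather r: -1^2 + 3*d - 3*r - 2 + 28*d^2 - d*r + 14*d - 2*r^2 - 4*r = 28*d^2 + 17*d - 2*r^2 + r*(-d - 7) - 3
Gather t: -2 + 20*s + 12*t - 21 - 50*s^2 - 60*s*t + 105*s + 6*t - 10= -50*s^2 + 125*s + t*(18 - 60*s) - 33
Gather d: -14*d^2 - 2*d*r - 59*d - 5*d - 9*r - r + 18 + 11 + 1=-14*d^2 + d*(-2*r - 64) - 10*r + 30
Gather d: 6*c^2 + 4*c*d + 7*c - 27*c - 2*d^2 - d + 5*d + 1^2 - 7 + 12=6*c^2 - 20*c - 2*d^2 + d*(4*c + 4) + 6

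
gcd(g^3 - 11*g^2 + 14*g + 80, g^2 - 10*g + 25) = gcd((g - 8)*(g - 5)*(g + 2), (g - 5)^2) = g - 5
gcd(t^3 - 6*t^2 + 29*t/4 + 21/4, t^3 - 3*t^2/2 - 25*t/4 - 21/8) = t^2 - 3*t - 7/4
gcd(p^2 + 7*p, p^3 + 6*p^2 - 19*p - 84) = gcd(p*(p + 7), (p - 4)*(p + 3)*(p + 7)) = p + 7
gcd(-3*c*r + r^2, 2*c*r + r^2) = r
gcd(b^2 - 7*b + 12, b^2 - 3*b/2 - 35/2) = 1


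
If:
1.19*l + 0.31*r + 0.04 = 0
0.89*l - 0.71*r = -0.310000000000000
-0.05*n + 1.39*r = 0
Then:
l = -0.11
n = 8.27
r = 0.30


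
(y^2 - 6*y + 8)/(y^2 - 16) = (y - 2)/(y + 4)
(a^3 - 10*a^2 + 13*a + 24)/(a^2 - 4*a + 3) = (a^2 - 7*a - 8)/(a - 1)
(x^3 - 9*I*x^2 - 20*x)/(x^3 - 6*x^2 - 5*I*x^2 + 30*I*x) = (x - 4*I)/(x - 6)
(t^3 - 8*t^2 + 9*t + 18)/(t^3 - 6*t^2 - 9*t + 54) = (t + 1)/(t + 3)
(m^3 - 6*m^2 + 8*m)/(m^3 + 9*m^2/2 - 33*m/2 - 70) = 2*m*(m - 2)/(2*m^2 + 17*m + 35)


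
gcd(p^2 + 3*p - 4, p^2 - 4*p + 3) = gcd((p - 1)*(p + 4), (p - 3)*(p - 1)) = p - 1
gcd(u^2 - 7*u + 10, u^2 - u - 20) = u - 5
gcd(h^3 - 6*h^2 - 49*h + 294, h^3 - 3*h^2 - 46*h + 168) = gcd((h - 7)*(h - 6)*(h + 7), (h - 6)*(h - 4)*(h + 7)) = h^2 + h - 42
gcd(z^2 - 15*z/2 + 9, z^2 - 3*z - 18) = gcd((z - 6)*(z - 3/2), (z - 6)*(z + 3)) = z - 6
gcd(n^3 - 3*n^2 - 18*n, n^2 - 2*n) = n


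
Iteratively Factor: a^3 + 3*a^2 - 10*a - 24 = (a + 4)*(a^2 - a - 6) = (a + 2)*(a + 4)*(a - 3)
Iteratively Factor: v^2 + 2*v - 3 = (v + 3)*(v - 1)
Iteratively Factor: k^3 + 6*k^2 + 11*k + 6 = (k + 1)*(k^2 + 5*k + 6) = (k + 1)*(k + 2)*(k + 3)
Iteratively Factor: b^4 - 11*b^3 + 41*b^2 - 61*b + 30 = (b - 3)*(b^3 - 8*b^2 + 17*b - 10) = (b - 3)*(b - 2)*(b^2 - 6*b + 5) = (b - 5)*(b - 3)*(b - 2)*(b - 1)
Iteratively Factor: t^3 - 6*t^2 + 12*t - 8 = (t - 2)*(t^2 - 4*t + 4) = (t - 2)^2*(t - 2)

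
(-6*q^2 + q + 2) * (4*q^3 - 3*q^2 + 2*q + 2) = -24*q^5 + 22*q^4 - 7*q^3 - 16*q^2 + 6*q + 4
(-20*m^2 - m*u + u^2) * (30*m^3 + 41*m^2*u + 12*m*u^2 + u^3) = -600*m^5 - 850*m^4*u - 251*m^3*u^2 + 9*m^2*u^3 + 11*m*u^4 + u^5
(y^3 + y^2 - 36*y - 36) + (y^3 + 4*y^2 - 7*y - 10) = 2*y^3 + 5*y^2 - 43*y - 46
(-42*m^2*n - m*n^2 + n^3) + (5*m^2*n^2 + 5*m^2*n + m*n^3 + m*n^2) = 5*m^2*n^2 - 37*m^2*n + m*n^3 + n^3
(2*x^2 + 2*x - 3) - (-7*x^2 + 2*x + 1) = 9*x^2 - 4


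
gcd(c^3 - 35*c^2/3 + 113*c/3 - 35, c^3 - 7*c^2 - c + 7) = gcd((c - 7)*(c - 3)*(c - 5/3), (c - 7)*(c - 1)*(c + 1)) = c - 7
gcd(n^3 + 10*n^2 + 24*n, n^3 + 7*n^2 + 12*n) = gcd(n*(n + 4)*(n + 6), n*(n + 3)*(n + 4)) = n^2 + 4*n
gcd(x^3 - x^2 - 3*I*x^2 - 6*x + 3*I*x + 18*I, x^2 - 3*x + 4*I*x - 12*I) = x - 3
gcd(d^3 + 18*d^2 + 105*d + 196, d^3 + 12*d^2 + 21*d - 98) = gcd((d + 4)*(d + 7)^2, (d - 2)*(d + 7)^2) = d^2 + 14*d + 49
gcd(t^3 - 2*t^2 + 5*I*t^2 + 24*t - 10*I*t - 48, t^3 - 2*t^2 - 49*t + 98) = t - 2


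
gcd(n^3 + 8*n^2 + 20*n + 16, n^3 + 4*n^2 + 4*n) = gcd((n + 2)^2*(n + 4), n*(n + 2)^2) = n^2 + 4*n + 4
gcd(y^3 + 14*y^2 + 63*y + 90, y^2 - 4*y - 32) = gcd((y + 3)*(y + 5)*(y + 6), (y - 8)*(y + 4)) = 1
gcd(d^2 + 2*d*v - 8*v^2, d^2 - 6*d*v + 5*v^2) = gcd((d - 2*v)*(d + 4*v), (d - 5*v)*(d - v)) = 1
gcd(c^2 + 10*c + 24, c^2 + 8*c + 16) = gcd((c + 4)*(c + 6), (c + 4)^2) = c + 4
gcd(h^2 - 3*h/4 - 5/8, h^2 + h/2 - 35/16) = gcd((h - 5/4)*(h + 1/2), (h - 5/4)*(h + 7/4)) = h - 5/4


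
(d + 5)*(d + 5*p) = d^2 + 5*d*p + 5*d + 25*p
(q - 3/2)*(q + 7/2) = q^2 + 2*q - 21/4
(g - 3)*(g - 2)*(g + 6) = g^3 + g^2 - 24*g + 36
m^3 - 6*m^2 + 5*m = m*(m - 5)*(m - 1)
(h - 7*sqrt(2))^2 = h^2 - 14*sqrt(2)*h + 98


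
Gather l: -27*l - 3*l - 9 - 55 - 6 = -30*l - 70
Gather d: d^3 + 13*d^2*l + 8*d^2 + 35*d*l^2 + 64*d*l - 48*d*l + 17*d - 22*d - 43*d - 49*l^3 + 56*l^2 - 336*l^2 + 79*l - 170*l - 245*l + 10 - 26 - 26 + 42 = d^3 + d^2*(13*l + 8) + d*(35*l^2 + 16*l - 48) - 49*l^3 - 280*l^2 - 336*l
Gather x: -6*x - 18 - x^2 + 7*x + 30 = -x^2 + x + 12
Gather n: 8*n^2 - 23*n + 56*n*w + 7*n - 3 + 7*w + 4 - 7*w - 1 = 8*n^2 + n*(56*w - 16)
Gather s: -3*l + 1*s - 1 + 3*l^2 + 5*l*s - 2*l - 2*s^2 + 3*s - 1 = 3*l^2 - 5*l - 2*s^2 + s*(5*l + 4) - 2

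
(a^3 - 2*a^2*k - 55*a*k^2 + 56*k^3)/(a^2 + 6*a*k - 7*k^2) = a - 8*k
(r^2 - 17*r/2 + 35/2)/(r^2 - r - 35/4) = 2*(r - 5)/(2*r + 5)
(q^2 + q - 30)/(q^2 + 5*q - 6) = (q - 5)/(q - 1)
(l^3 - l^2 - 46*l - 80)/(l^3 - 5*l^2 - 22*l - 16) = (l + 5)/(l + 1)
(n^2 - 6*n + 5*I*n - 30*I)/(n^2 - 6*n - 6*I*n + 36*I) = (n + 5*I)/(n - 6*I)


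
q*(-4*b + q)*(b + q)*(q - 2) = -4*b^2*q^2 + 8*b^2*q - 3*b*q^3 + 6*b*q^2 + q^4 - 2*q^3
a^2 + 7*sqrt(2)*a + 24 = (a + 3*sqrt(2))*(a + 4*sqrt(2))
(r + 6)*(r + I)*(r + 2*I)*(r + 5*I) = r^4 + 6*r^3 + 8*I*r^3 - 17*r^2 + 48*I*r^2 - 102*r - 10*I*r - 60*I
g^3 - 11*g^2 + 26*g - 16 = (g - 8)*(g - 2)*(g - 1)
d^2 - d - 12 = (d - 4)*(d + 3)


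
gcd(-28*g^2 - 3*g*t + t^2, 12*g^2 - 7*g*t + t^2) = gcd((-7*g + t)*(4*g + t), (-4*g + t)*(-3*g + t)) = 1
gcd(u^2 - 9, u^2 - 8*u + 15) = u - 3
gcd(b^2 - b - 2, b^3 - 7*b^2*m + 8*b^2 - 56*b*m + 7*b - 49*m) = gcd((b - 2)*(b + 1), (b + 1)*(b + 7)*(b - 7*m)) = b + 1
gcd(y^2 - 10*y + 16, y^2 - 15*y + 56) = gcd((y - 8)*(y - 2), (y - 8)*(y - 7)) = y - 8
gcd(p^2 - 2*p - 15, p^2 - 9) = p + 3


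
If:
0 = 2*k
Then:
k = 0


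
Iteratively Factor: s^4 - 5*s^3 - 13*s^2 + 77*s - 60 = (s - 5)*(s^3 - 13*s + 12) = (s - 5)*(s - 1)*(s^2 + s - 12) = (s - 5)*(s - 1)*(s + 4)*(s - 3)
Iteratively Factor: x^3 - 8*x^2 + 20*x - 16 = (x - 2)*(x^2 - 6*x + 8) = (x - 2)^2*(x - 4)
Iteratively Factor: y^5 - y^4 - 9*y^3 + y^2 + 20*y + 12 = (y - 3)*(y^4 + 2*y^3 - 3*y^2 - 8*y - 4) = (y - 3)*(y + 1)*(y^3 + y^2 - 4*y - 4) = (y - 3)*(y + 1)^2*(y^2 - 4) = (y - 3)*(y + 1)^2*(y + 2)*(y - 2)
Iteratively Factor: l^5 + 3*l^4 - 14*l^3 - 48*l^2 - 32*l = (l)*(l^4 + 3*l^3 - 14*l^2 - 48*l - 32) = l*(l + 4)*(l^3 - l^2 - 10*l - 8) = l*(l + 2)*(l + 4)*(l^2 - 3*l - 4) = l*(l + 1)*(l + 2)*(l + 4)*(l - 4)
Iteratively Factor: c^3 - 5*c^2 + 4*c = (c - 4)*(c^2 - c) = (c - 4)*(c - 1)*(c)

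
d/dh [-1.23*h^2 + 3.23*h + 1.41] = 3.23 - 2.46*h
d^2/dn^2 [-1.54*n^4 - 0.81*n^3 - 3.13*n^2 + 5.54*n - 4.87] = -18.48*n^2 - 4.86*n - 6.26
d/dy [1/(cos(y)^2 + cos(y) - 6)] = (2*cos(y) + 1)*sin(y)/(cos(y)^2 + cos(y) - 6)^2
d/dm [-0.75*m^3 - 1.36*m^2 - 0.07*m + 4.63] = -2.25*m^2 - 2.72*m - 0.07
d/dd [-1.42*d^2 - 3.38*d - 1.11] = -2.84*d - 3.38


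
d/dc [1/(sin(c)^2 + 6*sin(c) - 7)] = -2*(sin(c) + 3)*cos(c)/(sin(c)^2 + 6*sin(c) - 7)^2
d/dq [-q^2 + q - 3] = 1 - 2*q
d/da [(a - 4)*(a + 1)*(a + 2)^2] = 4*a^3 + 3*a^2 - 24*a - 28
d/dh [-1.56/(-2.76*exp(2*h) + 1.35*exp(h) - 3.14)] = (2.106 - 8.6112*exp(h))*exp(h)/(2.76*exp(2*h) - 1.35*exp(h) + 3.14)^2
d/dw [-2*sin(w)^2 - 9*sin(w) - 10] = -(4*sin(w) + 9)*cos(w)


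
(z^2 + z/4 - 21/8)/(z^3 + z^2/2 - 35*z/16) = 2*(2*z - 3)/(z*(4*z - 5))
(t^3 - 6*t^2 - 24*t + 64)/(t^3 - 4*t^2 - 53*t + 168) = (t^2 + 2*t - 8)/(t^2 + 4*t - 21)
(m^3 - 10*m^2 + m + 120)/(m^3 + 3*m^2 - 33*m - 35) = (m^2 - 5*m - 24)/(m^2 + 8*m + 7)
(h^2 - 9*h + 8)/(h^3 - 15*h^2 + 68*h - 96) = (h - 1)/(h^2 - 7*h + 12)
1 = 1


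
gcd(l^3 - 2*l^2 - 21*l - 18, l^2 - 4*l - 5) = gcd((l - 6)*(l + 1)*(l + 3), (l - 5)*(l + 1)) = l + 1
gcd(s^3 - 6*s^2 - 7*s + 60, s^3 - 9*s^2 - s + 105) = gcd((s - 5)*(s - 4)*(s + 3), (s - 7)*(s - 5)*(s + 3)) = s^2 - 2*s - 15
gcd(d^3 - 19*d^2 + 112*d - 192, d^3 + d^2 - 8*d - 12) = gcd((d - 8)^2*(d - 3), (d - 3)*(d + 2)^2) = d - 3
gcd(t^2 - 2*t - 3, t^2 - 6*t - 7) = t + 1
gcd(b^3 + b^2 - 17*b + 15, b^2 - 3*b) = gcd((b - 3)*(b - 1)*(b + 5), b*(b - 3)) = b - 3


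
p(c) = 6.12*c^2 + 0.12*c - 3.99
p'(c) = 12.24*c + 0.12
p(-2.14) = 23.78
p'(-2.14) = -26.07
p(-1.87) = 17.19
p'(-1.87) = -22.77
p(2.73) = 41.95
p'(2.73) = 33.54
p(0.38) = -3.06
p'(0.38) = 4.77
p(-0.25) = -3.64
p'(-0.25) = -2.94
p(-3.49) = 70.13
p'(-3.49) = -42.60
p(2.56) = 36.43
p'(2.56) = 31.45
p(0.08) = -3.94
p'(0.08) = 1.10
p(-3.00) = 50.73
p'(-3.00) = -36.60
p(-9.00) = 490.65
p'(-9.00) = -110.04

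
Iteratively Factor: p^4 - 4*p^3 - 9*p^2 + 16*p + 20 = (p + 2)*(p^3 - 6*p^2 + 3*p + 10) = (p - 2)*(p + 2)*(p^2 - 4*p - 5) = (p - 2)*(p + 1)*(p + 2)*(p - 5)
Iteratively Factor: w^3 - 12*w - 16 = (w + 2)*(w^2 - 2*w - 8) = (w - 4)*(w + 2)*(w + 2)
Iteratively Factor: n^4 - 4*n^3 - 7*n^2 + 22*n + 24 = (n - 4)*(n^3 - 7*n - 6) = (n - 4)*(n - 3)*(n^2 + 3*n + 2) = (n - 4)*(n - 3)*(n + 2)*(n + 1)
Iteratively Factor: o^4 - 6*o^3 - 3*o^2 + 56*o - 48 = (o + 3)*(o^3 - 9*o^2 + 24*o - 16) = (o - 1)*(o + 3)*(o^2 - 8*o + 16) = (o - 4)*(o - 1)*(o + 3)*(o - 4)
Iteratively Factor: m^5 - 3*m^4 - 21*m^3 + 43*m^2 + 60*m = (m - 5)*(m^4 + 2*m^3 - 11*m^2 - 12*m) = m*(m - 5)*(m^3 + 2*m^2 - 11*m - 12) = m*(m - 5)*(m - 3)*(m^2 + 5*m + 4) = m*(m - 5)*(m - 3)*(m + 1)*(m + 4)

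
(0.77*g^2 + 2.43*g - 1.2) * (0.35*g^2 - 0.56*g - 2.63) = 0.2695*g^4 + 0.4193*g^3 - 3.8059*g^2 - 5.7189*g + 3.156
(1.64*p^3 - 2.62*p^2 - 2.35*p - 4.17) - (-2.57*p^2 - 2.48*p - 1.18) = 1.64*p^3 - 0.0500000000000003*p^2 + 0.13*p - 2.99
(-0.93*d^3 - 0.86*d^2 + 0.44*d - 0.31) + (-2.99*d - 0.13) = -0.93*d^3 - 0.86*d^2 - 2.55*d - 0.44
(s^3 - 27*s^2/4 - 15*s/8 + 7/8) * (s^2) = s^5 - 27*s^4/4 - 15*s^3/8 + 7*s^2/8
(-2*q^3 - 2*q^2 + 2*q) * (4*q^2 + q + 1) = -8*q^5 - 10*q^4 + 4*q^3 + 2*q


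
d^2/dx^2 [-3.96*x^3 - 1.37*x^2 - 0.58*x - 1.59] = -23.76*x - 2.74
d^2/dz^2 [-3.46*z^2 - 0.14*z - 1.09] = -6.92000000000000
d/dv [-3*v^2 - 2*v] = -6*v - 2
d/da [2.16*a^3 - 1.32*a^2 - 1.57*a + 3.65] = 6.48*a^2 - 2.64*a - 1.57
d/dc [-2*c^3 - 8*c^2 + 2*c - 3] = -6*c^2 - 16*c + 2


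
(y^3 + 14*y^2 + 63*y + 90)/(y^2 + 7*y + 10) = (y^2 + 9*y + 18)/(y + 2)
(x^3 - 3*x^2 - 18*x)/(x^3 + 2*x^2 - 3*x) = (x - 6)/(x - 1)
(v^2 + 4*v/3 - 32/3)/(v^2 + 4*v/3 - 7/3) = (3*v^2 + 4*v - 32)/(3*v^2 + 4*v - 7)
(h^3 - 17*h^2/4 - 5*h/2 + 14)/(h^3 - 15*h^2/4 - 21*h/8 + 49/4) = 2*(h - 4)/(2*h - 7)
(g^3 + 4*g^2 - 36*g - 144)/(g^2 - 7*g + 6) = (g^2 + 10*g + 24)/(g - 1)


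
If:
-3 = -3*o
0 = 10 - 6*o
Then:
No Solution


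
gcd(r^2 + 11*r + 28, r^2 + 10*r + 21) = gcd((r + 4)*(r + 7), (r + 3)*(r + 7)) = r + 7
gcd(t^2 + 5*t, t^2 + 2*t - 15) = t + 5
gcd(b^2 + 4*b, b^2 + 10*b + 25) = 1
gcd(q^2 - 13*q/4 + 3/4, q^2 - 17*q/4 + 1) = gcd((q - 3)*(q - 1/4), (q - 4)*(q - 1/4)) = q - 1/4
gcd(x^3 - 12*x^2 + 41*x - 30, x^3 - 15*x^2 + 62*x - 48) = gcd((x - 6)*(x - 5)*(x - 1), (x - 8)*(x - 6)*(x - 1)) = x^2 - 7*x + 6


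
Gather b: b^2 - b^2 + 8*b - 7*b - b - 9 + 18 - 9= 0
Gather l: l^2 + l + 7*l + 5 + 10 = l^2 + 8*l + 15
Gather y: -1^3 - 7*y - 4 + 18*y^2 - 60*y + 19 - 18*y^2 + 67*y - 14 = 0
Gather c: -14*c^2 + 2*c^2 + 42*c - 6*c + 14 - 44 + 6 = -12*c^2 + 36*c - 24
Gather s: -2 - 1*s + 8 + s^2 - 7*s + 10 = s^2 - 8*s + 16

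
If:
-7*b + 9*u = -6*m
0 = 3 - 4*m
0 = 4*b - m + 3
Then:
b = -9/16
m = 3/4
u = -15/16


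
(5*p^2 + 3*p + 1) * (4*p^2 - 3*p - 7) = 20*p^4 - 3*p^3 - 40*p^2 - 24*p - 7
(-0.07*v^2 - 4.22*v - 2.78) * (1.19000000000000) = -0.0833*v^2 - 5.0218*v - 3.3082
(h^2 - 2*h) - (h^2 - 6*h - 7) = 4*h + 7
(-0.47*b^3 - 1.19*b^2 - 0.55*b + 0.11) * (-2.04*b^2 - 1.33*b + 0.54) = 0.9588*b^5 + 3.0527*b^4 + 2.4509*b^3 - 0.1355*b^2 - 0.4433*b + 0.0594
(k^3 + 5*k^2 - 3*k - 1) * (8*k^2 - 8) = 8*k^5 + 40*k^4 - 32*k^3 - 48*k^2 + 24*k + 8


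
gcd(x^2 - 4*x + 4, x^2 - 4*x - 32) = 1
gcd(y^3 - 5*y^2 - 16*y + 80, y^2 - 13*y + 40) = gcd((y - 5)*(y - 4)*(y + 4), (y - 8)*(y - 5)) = y - 5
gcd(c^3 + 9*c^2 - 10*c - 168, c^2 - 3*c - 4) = c - 4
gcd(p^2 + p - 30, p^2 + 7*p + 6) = p + 6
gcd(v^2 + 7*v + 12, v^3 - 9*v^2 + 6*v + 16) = 1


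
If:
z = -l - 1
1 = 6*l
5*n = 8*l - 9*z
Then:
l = 1/6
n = 71/30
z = -7/6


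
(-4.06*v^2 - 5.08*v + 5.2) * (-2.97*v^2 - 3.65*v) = 12.0582*v^4 + 29.9066*v^3 + 3.098*v^2 - 18.98*v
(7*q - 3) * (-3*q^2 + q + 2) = -21*q^3 + 16*q^2 + 11*q - 6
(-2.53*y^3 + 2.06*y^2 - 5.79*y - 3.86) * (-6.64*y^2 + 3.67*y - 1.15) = 16.7992*y^5 - 22.9635*y^4 + 48.9153*y^3 + 2.0121*y^2 - 7.5077*y + 4.439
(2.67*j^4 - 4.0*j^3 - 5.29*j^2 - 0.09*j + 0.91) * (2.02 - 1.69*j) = -4.5123*j^5 + 12.1534*j^4 + 0.860099999999999*j^3 - 10.5337*j^2 - 1.7197*j + 1.8382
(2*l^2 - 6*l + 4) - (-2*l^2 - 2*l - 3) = 4*l^2 - 4*l + 7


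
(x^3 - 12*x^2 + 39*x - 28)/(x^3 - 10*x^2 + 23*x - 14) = (x - 4)/(x - 2)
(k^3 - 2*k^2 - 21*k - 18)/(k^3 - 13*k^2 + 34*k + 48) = (k + 3)/(k - 8)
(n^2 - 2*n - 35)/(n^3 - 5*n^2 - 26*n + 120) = (n - 7)/(n^2 - 10*n + 24)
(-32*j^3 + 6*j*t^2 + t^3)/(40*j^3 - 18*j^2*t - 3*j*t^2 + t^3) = (4*j + t)/(-5*j + t)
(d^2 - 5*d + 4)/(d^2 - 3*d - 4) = (d - 1)/(d + 1)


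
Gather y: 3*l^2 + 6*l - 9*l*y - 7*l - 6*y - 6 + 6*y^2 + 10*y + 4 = 3*l^2 - l + 6*y^2 + y*(4 - 9*l) - 2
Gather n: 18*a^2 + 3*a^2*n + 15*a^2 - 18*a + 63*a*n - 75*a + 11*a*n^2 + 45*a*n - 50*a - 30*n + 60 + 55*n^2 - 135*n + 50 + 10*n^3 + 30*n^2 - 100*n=33*a^2 - 143*a + 10*n^3 + n^2*(11*a + 85) + n*(3*a^2 + 108*a - 265) + 110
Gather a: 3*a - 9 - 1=3*a - 10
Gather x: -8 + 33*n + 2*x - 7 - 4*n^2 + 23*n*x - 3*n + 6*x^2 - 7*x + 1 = -4*n^2 + 30*n + 6*x^2 + x*(23*n - 5) - 14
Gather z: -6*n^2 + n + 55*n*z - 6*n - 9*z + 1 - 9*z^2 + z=-6*n^2 - 5*n - 9*z^2 + z*(55*n - 8) + 1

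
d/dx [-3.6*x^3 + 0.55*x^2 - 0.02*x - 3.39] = -10.8*x^2 + 1.1*x - 0.02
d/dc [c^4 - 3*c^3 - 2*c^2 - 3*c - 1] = 4*c^3 - 9*c^2 - 4*c - 3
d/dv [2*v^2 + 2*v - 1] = 4*v + 2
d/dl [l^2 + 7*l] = 2*l + 7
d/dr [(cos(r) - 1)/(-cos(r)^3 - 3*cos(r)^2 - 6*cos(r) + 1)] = 16*(-2*cos(r)^3 + 6*cos(r) + 5)*sin(r)/(27*cos(r) + 6*cos(2*r) + cos(3*r) + 2)^2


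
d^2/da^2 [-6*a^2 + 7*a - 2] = -12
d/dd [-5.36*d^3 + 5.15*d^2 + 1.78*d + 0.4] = -16.08*d^2 + 10.3*d + 1.78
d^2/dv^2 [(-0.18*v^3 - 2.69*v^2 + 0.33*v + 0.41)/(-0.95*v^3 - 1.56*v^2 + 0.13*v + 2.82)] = (4.32193*v^6 - 1.65357*v^5 + 0.405270000000005*v^4 + 92.162394*v^3 + 55.10733*v^2 - 6.213276*v + 39.404666)/(0.857375*v^9 + 4.2237*v^8 + 6.583785*v^7 - 4.994694*v^6 - 25.976379*v^5 - 18.419544*v^4 + 26.093519*v^3 + 37.074258*v^2 - 3.101436*v - 22.425768)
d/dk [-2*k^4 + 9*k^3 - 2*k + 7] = -8*k^3 + 27*k^2 - 2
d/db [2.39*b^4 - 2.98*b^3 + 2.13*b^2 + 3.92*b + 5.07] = 9.56*b^3 - 8.94*b^2 + 4.26*b + 3.92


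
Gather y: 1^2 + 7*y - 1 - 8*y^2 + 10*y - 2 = -8*y^2 + 17*y - 2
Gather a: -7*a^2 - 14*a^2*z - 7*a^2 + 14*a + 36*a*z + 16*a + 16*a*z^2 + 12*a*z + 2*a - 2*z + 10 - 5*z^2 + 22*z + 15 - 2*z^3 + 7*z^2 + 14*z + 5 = a^2*(-14*z - 14) + a*(16*z^2 + 48*z + 32) - 2*z^3 + 2*z^2 + 34*z + 30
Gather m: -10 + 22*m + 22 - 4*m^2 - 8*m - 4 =-4*m^2 + 14*m + 8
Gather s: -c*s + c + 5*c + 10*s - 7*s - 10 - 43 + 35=6*c + s*(3 - c) - 18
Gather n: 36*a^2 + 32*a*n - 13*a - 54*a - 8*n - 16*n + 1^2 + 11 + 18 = 36*a^2 - 67*a + n*(32*a - 24) + 30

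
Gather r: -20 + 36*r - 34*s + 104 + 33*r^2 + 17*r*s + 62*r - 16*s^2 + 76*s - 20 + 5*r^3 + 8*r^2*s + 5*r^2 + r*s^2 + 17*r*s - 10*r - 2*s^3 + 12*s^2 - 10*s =5*r^3 + r^2*(8*s + 38) + r*(s^2 + 34*s + 88) - 2*s^3 - 4*s^2 + 32*s + 64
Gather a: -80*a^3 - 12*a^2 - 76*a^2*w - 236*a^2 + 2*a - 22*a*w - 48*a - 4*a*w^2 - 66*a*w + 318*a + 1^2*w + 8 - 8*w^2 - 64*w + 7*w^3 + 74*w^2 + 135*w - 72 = -80*a^3 + a^2*(-76*w - 248) + a*(-4*w^2 - 88*w + 272) + 7*w^3 + 66*w^2 + 72*w - 64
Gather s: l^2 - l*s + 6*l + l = l^2 - l*s + 7*l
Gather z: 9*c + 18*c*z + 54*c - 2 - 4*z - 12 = 63*c + z*(18*c - 4) - 14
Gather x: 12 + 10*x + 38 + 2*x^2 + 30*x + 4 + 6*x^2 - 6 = 8*x^2 + 40*x + 48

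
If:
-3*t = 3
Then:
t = -1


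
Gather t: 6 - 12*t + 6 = 12 - 12*t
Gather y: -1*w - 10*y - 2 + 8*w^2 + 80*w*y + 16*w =8*w^2 + 15*w + y*(80*w - 10) - 2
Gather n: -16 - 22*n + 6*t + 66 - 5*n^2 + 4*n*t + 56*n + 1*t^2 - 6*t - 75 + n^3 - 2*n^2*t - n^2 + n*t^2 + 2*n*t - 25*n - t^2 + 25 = n^3 + n^2*(-2*t - 6) + n*(t^2 + 6*t + 9)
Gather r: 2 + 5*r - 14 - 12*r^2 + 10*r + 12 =-12*r^2 + 15*r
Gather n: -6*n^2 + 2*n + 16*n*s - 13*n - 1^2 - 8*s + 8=-6*n^2 + n*(16*s - 11) - 8*s + 7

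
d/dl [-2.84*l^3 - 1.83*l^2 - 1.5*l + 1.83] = -8.52*l^2 - 3.66*l - 1.5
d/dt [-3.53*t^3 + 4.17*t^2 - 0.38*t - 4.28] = -10.59*t^2 + 8.34*t - 0.38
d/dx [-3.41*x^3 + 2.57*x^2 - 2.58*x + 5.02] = -10.23*x^2 + 5.14*x - 2.58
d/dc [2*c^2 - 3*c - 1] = 4*c - 3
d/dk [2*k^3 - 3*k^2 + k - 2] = 6*k^2 - 6*k + 1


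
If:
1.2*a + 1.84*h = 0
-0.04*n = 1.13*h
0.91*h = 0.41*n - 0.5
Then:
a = 0.06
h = -0.04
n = 1.13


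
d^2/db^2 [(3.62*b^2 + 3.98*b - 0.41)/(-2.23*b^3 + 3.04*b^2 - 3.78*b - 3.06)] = (-36.003796*b^6 - 118.752852*b^5 + 369.440532*b^4 + 211.697232*b^3 + 167.32722*b^2 - 267.196212*b + 43.62372)/(11.089567*b^9 - 45.352848*b^8 + 118.21899*b^7 - 136.195498*b^6 + 75.923028*b^5 + 109.291464*b^4 - 94.325796*b^3 + 45.77148*b^2 + 106.183224*b + 28.652616)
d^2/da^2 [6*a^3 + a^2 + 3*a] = 36*a + 2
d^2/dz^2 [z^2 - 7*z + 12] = 2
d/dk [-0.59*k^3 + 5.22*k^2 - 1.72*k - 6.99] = -1.77*k^2 + 10.44*k - 1.72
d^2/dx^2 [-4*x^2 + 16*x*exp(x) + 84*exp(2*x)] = 16*x*exp(x) + 336*exp(2*x) + 32*exp(x) - 8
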